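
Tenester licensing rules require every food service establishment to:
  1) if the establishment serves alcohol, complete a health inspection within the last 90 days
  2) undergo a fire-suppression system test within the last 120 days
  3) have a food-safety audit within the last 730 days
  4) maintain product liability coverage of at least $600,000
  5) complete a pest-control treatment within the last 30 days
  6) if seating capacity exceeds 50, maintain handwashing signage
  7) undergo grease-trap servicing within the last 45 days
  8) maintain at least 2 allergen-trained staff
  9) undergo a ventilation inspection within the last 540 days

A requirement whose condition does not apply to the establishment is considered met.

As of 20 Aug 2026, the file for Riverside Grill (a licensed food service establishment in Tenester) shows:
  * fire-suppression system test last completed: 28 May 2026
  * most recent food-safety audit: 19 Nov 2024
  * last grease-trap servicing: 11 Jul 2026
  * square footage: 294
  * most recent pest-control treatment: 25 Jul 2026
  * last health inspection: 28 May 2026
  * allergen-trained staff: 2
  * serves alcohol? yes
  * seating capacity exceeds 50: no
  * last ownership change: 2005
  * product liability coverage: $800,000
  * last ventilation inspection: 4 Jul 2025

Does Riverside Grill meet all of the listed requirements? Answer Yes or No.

Yes

1. condition 'serves alcohol' holds; health inspection 84 days ago vs limit 90 → met
2. fire-suppression system test 84 days ago vs limit 120 → met
3. food-safety audit 639 days ago vs limit 730 → met
4. product liability coverage $800,000 ≥ $600,000 → met
5. pest-control treatment 26 days ago vs limit 30 → met
6. condition 'seating capacity exceeds 50' does not hold → requirement n/a → met
7. grease-trap servicing 40 days ago vs limit 45 → met
8. allergen-trained staff 2 ≥ 2 → met
9. ventilation inspection 412 days ago vs limit 540 → met
All met.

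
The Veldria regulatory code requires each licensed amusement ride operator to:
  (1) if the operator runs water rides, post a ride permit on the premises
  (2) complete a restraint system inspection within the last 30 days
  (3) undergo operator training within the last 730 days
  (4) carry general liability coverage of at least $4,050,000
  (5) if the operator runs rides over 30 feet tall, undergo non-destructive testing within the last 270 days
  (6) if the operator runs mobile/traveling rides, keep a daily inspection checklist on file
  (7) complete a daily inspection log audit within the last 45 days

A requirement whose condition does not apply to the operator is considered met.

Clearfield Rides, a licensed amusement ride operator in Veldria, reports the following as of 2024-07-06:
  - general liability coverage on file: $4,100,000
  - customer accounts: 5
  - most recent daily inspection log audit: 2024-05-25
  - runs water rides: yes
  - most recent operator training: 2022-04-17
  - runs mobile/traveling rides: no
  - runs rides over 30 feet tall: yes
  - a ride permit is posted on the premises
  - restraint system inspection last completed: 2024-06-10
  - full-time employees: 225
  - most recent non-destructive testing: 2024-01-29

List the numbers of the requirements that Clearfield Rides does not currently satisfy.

3

1. condition 'runs water rides' holds; ride permit present → met
2. restraint system inspection 26 days ago vs limit 30 → met
3. operator training 811 days ago vs limit 730 → not met
4. general liability coverage $4,100,000 ≥ $4,050,000 → met
5. condition 'runs rides over 30 feet tall' holds; non-destructive testing 159 days ago vs limit 270 → met
6. condition 'runs mobile/traveling rides' does not hold → requirement n/a → met
7. daily inspection log audit 42 days ago vs limit 45 → met
Not met: 3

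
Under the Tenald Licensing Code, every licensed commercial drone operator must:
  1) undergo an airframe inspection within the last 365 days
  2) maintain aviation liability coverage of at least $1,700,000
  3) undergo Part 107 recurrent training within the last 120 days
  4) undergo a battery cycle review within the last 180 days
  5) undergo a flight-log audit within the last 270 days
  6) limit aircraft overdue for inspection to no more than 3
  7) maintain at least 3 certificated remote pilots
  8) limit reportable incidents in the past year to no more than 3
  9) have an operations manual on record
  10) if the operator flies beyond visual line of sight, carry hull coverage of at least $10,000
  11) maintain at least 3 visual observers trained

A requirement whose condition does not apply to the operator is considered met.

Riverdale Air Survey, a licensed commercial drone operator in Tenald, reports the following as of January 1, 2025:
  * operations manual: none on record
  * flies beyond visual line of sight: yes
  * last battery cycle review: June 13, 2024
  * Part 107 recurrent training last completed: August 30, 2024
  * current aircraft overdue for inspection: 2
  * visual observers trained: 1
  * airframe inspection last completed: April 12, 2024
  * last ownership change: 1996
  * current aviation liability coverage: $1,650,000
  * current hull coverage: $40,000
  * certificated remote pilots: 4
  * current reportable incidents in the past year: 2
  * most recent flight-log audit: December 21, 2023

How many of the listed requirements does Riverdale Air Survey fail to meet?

6

1. airframe inspection 264 days ago vs limit 365 → met
2. aviation liability coverage $1,650,000 < $1,700,000 → not met
3. Part 107 recurrent training 124 days ago vs limit 120 → not met
4. battery cycle review 202 days ago vs limit 180 → not met
5. flight-log audit 377 days ago vs limit 270 → not met
6. aircraft overdue for inspection 2 ≤ 3 → met
7. certificated remote pilots 4 ≥ 3 → met
8. reportable incidents in the past year 2 ≤ 3 → met
9. operations manual absent → not met
10. condition 'flies beyond visual line of sight' holds; hull coverage $40,000 ≥ $10,000 → met
11. visual observers trained 1 < 3 → not met
Not met: 6 of 11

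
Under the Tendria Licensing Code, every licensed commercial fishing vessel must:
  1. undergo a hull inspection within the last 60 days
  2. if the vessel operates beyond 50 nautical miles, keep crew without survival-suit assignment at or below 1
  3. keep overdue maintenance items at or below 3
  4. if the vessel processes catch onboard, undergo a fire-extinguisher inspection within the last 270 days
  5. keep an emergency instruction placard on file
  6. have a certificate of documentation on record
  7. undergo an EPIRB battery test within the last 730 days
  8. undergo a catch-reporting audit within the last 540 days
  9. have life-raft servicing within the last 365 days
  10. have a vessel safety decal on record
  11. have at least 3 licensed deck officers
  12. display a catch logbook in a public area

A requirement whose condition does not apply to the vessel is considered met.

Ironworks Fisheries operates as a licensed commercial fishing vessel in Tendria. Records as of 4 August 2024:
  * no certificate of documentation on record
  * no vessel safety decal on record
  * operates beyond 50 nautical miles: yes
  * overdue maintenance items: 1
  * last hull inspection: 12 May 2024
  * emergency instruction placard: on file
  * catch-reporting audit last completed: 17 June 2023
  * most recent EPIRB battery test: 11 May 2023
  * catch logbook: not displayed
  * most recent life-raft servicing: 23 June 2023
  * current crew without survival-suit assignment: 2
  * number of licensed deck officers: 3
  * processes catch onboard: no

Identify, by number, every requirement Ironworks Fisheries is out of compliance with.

1, 2, 6, 9, 10, 12

1. hull inspection 84 days ago vs limit 60 → not met
2. condition 'operates beyond 50 nautical miles' holds; crew without survival-suit assignment 2 > 1 → not met
3. overdue maintenance items 1 ≤ 3 → met
4. condition 'processes catch onboard' does not hold → requirement n/a → met
5. emergency instruction placard present → met
6. certificate of documentation absent → not met
7. EPIRB battery test 451 days ago vs limit 730 → met
8. catch-reporting audit 414 days ago vs limit 540 → met
9. life-raft servicing 408 days ago vs limit 365 → not met
10. vessel safety decal absent → not met
11. licensed deck officers 3 ≥ 3 → met
12. catch logbook absent → not met
Not met: 1, 2, 6, 9, 10, 12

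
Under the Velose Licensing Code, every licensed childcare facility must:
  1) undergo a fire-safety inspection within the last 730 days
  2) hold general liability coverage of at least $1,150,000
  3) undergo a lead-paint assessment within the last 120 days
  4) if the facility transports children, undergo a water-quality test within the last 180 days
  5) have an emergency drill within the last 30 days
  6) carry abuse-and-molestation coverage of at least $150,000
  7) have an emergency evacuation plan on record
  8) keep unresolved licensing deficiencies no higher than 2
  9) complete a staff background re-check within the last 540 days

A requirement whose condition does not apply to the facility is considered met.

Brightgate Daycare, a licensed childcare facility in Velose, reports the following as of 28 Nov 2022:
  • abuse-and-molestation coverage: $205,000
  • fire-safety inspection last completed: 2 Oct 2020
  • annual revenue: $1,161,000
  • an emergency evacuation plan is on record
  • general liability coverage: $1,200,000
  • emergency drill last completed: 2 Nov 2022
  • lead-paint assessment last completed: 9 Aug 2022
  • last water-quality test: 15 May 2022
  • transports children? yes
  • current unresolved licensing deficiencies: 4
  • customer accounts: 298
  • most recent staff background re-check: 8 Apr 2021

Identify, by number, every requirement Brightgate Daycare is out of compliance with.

1, 4, 8, 9

1. fire-safety inspection 787 days ago vs limit 730 → not met
2. general liability coverage $1,200,000 ≥ $1,150,000 → met
3. lead-paint assessment 111 days ago vs limit 120 → met
4. condition 'transports children' holds; water-quality test 197 days ago vs limit 180 → not met
5. emergency drill 26 days ago vs limit 30 → met
6. abuse-and-molestation coverage $205,000 ≥ $150,000 → met
7. emergency evacuation plan present → met
8. unresolved licensing deficiencies 4 > 2 → not met
9. staff background re-check 599 days ago vs limit 540 → not met
Not met: 1, 4, 8, 9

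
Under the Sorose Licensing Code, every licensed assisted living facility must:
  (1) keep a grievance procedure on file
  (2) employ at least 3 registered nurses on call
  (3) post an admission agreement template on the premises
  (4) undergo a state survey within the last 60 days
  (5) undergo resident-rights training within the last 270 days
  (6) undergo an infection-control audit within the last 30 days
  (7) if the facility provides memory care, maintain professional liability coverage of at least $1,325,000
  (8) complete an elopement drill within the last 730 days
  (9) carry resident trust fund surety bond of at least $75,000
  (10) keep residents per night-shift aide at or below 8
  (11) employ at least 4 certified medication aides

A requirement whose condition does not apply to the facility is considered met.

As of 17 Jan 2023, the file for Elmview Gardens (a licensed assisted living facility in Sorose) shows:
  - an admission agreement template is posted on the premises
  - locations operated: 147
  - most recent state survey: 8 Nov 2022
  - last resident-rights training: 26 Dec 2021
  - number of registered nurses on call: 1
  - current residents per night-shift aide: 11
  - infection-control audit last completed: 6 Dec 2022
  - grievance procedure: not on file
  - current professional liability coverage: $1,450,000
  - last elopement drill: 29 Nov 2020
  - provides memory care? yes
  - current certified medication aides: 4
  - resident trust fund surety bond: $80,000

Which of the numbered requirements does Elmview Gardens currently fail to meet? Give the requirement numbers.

1. grievance procedure absent → not met
2. registered nurses on call 1 < 3 → not met
3. admission agreement template present → met
4. state survey 70 days ago vs limit 60 → not met
5. resident-rights training 387 days ago vs limit 270 → not met
6. infection-control audit 42 days ago vs limit 30 → not met
7. condition 'provides memory care' holds; professional liability coverage $1,450,000 ≥ $1,325,000 → met
8. elopement drill 779 days ago vs limit 730 → not met
9. resident trust fund surety bond $80,000 ≥ $75,000 → met
10. residents per night-shift aide 11 > 8 → not met
11. certified medication aides 4 ≥ 4 → met
Not met: 1, 2, 4, 5, 6, 8, 10

1, 2, 4, 5, 6, 8, 10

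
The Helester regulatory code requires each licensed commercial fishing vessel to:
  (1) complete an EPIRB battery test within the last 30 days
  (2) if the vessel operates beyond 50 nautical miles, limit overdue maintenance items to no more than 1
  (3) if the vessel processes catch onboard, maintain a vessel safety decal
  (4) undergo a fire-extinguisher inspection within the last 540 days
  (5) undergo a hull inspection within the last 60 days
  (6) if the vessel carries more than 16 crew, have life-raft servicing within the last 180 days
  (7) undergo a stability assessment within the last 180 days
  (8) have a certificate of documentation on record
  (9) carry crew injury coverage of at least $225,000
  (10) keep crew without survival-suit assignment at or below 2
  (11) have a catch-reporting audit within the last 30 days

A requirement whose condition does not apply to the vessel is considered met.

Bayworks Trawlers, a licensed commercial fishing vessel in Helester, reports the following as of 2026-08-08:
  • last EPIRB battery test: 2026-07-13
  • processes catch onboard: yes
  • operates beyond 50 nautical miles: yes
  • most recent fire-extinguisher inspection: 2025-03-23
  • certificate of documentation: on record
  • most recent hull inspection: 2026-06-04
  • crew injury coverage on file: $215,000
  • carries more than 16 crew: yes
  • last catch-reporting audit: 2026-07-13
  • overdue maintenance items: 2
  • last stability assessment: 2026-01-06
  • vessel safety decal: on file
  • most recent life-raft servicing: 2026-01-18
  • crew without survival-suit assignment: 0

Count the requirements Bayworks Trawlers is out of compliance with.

1. EPIRB battery test 26 days ago vs limit 30 → met
2. condition 'operates beyond 50 nautical miles' holds; overdue maintenance items 2 > 1 → not met
3. condition 'processes catch onboard' holds; vessel safety decal present → met
4. fire-extinguisher inspection 503 days ago vs limit 540 → met
5. hull inspection 65 days ago vs limit 60 → not met
6. condition 'carries more than 16 crew' holds; life-raft servicing 202 days ago vs limit 180 → not met
7. stability assessment 214 days ago vs limit 180 → not met
8. certificate of documentation present → met
9. crew injury coverage $215,000 < $225,000 → not met
10. crew without survival-suit assignment 0 ≤ 2 → met
11. catch-reporting audit 26 days ago vs limit 30 → met
Not met: 5 of 11

5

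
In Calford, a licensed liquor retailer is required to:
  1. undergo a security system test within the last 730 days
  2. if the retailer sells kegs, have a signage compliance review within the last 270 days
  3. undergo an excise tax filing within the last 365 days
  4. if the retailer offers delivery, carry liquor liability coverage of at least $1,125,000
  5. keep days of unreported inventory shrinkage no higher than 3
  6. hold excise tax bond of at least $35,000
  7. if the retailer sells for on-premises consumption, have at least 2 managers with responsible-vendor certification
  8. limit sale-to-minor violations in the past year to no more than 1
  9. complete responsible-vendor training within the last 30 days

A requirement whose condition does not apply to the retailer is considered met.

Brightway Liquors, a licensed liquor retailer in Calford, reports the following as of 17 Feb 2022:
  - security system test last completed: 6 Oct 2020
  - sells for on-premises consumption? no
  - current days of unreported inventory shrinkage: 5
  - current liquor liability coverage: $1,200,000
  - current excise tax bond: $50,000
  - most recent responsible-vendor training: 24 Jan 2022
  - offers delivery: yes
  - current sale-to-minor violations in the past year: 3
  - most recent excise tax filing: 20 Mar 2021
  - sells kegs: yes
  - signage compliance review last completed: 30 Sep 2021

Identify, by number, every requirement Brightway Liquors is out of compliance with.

1. security system test 499 days ago vs limit 730 → met
2. condition 'sells kegs' holds; signage compliance review 140 days ago vs limit 270 → met
3. excise tax filing 334 days ago vs limit 365 → met
4. condition 'offers delivery' holds; liquor liability coverage $1,200,000 ≥ $1,125,000 → met
5. days of unreported inventory shrinkage 5 > 3 → not met
6. excise tax bond $50,000 ≥ $35,000 → met
7. condition 'sells for on-premises consumption' does not hold → requirement n/a → met
8. sale-to-minor violations in the past year 3 > 1 → not met
9. responsible-vendor training 24 days ago vs limit 30 → met
Not met: 5, 8

5, 8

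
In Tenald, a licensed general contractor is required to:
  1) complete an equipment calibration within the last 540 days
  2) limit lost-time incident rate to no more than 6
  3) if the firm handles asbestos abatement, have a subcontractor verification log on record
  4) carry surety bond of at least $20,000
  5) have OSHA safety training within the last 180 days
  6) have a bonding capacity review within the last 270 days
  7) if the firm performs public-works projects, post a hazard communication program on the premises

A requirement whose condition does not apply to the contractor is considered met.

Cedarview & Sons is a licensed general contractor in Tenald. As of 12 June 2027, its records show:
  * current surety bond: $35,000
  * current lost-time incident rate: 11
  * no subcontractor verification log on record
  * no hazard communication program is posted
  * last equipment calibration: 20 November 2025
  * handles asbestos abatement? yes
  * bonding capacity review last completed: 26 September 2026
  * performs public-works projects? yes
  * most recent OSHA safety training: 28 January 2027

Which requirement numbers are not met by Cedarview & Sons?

1, 2, 3, 7

1. equipment calibration 569 days ago vs limit 540 → not met
2. lost-time incident rate 11 > 6 → not met
3. condition 'handles asbestos abatement' holds; subcontractor verification log absent → not met
4. surety bond $35,000 ≥ $20,000 → met
5. OSHA safety training 135 days ago vs limit 180 → met
6. bonding capacity review 259 days ago vs limit 270 → met
7. condition 'performs public-works projects' holds; hazard communication program absent → not met
Not met: 1, 2, 3, 7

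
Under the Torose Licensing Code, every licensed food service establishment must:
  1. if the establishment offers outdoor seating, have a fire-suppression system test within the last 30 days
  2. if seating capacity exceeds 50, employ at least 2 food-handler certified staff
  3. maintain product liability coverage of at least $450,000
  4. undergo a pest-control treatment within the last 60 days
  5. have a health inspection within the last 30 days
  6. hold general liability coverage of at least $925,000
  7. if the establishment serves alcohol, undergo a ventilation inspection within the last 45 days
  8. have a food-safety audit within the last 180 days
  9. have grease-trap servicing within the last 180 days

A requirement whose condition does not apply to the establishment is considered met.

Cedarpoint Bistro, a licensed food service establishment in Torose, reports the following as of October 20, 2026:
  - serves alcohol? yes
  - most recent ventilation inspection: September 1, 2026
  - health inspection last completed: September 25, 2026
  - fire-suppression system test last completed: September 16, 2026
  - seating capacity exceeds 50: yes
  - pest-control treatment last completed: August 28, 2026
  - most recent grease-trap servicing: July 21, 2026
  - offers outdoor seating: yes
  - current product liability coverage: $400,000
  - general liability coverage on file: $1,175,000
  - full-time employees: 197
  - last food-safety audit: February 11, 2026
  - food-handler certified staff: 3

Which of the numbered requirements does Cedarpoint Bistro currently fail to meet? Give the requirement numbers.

1, 3, 7, 8

1. condition 'offers outdoor seating' holds; fire-suppression system test 34 days ago vs limit 30 → not met
2. condition 'seating capacity exceeds 50' holds; food-handler certified staff 3 ≥ 2 → met
3. product liability coverage $400,000 < $450,000 → not met
4. pest-control treatment 53 days ago vs limit 60 → met
5. health inspection 25 days ago vs limit 30 → met
6. general liability coverage $1,175,000 ≥ $925,000 → met
7. condition 'serves alcohol' holds; ventilation inspection 49 days ago vs limit 45 → not met
8. food-safety audit 251 days ago vs limit 180 → not met
9. grease-trap servicing 91 days ago vs limit 180 → met
Not met: 1, 3, 7, 8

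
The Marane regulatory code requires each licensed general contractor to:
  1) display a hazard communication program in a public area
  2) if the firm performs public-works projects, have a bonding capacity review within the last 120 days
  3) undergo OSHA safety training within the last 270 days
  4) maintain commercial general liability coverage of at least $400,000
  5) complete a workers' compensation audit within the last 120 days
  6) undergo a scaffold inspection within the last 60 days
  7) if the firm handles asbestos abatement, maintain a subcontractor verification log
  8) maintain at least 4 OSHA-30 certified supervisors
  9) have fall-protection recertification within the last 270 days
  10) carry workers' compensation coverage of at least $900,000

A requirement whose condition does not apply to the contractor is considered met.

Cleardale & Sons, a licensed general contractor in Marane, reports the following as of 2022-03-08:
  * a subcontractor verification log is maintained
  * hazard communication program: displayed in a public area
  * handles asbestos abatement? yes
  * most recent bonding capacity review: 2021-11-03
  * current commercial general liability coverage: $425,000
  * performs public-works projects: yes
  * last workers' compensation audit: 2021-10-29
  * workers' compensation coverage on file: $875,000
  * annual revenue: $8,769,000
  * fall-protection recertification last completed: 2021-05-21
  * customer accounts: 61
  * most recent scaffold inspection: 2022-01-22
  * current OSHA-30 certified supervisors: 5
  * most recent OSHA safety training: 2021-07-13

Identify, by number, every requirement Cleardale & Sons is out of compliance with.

2, 5, 9, 10

1. hazard communication program present → met
2. condition 'performs public-works projects' holds; bonding capacity review 125 days ago vs limit 120 → not met
3. OSHA safety training 238 days ago vs limit 270 → met
4. commercial general liability coverage $425,000 ≥ $400,000 → met
5. workers' compensation audit 130 days ago vs limit 120 → not met
6. scaffold inspection 45 days ago vs limit 60 → met
7. condition 'handles asbestos abatement' holds; subcontractor verification log present → met
8. OSHA-30 certified supervisors 5 ≥ 4 → met
9. fall-protection recertification 291 days ago vs limit 270 → not met
10. workers' compensation coverage $875,000 < $900,000 → not met
Not met: 2, 5, 9, 10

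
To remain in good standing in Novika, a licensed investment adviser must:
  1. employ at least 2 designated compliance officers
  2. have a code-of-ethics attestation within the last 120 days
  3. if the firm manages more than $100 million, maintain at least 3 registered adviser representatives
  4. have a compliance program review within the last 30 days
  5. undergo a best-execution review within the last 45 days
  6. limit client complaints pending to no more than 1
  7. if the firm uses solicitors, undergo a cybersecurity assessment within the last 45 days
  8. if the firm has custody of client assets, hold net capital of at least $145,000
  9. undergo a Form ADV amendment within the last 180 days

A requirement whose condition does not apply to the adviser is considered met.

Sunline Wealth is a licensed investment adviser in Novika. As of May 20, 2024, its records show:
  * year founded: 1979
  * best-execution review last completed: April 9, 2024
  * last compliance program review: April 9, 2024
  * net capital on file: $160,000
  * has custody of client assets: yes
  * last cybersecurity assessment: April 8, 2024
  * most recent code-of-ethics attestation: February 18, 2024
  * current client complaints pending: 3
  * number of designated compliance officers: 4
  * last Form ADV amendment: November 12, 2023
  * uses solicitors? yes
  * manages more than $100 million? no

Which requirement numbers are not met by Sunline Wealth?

4, 6, 9

1. designated compliance officers 4 ≥ 2 → met
2. code-of-ethics attestation 92 days ago vs limit 120 → met
3. condition 'manages more than $100 million' does not hold → requirement n/a → met
4. compliance program review 41 days ago vs limit 30 → not met
5. best-execution review 41 days ago vs limit 45 → met
6. client complaints pending 3 > 1 → not met
7. condition 'uses solicitors' holds; cybersecurity assessment 42 days ago vs limit 45 → met
8. condition 'has custody of client assets' holds; net capital $160,000 ≥ $145,000 → met
9. Form ADV amendment 190 days ago vs limit 180 → not met
Not met: 4, 6, 9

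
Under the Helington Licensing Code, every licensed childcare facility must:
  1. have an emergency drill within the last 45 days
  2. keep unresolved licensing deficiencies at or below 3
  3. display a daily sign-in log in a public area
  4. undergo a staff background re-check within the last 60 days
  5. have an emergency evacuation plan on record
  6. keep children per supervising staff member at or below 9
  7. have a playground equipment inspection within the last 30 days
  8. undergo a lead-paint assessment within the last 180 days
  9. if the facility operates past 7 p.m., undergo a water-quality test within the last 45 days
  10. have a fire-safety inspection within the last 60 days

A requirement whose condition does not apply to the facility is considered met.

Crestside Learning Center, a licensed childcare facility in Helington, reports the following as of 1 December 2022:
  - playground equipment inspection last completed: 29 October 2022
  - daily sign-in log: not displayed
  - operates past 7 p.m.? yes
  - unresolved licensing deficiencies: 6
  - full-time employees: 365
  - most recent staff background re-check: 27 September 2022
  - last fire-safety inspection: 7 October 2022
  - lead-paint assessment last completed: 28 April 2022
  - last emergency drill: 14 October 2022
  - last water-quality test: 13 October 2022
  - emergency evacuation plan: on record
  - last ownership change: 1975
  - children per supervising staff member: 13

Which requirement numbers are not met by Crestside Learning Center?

1. emergency drill 48 days ago vs limit 45 → not met
2. unresolved licensing deficiencies 6 > 3 → not met
3. daily sign-in log absent → not met
4. staff background re-check 65 days ago vs limit 60 → not met
5. emergency evacuation plan present → met
6. children per supervising staff member 13 > 9 → not met
7. playground equipment inspection 33 days ago vs limit 30 → not met
8. lead-paint assessment 217 days ago vs limit 180 → not met
9. condition 'operates past 7 p.m.' holds; water-quality test 49 days ago vs limit 45 → not met
10. fire-safety inspection 55 days ago vs limit 60 → met
Not met: 1, 2, 3, 4, 6, 7, 8, 9

1, 2, 3, 4, 6, 7, 8, 9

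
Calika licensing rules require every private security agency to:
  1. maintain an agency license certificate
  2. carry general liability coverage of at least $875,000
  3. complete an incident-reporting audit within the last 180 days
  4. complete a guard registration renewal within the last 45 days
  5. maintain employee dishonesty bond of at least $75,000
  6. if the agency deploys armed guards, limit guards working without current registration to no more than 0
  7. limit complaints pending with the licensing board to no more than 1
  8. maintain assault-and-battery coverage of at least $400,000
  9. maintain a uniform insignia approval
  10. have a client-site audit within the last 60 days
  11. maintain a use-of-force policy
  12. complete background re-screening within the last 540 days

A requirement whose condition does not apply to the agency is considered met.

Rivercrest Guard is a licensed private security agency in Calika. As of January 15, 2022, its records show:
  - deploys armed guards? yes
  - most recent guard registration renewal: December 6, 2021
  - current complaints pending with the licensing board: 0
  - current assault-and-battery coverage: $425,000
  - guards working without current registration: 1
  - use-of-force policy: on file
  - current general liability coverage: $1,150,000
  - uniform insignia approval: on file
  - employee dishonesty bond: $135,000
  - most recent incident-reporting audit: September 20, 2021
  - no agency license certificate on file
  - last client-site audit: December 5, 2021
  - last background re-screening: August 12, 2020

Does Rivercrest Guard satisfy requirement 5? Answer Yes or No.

Yes

5. employee dishonesty bond $135,000 ≥ $75,000 → met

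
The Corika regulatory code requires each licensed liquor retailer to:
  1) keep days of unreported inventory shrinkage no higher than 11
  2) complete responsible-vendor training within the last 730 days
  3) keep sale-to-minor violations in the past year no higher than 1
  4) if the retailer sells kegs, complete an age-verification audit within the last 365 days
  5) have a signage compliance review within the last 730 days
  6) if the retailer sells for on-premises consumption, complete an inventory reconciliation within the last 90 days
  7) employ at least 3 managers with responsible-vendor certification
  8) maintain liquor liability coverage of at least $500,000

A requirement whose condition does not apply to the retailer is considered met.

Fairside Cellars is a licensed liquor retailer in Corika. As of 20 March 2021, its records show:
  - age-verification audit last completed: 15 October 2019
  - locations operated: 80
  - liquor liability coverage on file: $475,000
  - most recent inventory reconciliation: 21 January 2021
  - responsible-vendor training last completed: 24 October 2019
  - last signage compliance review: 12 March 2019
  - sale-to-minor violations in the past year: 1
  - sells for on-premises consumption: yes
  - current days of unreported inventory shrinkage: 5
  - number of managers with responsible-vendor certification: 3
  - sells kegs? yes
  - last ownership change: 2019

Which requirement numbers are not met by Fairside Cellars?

4, 5, 8

1. days of unreported inventory shrinkage 5 ≤ 11 → met
2. responsible-vendor training 513 days ago vs limit 730 → met
3. sale-to-minor violations in the past year 1 ≤ 1 → met
4. condition 'sells kegs' holds; age-verification audit 522 days ago vs limit 365 → not met
5. signage compliance review 739 days ago vs limit 730 → not met
6. condition 'sells for on-premises consumption' holds; inventory reconciliation 58 days ago vs limit 90 → met
7. managers with responsible-vendor certification 3 ≥ 3 → met
8. liquor liability coverage $475,000 < $500,000 → not met
Not met: 4, 5, 8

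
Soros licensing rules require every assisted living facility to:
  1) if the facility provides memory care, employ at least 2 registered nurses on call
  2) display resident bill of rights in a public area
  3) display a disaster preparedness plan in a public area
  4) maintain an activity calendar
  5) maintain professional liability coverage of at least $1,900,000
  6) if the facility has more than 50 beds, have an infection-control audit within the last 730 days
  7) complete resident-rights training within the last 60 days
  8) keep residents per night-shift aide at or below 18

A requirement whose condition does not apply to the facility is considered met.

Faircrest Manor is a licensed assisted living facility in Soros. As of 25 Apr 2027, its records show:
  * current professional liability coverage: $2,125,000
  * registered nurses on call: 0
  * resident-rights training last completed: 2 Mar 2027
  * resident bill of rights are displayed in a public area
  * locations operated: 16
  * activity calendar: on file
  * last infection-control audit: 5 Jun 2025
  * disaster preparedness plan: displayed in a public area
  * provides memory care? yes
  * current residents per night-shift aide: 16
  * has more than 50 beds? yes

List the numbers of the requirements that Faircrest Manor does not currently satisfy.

1

1. condition 'provides memory care' holds; registered nurses on call 0 < 2 → not met
2. resident bill of rights present → met
3. disaster preparedness plan present → met
4. activity calendar present → met
5. professional liability coverage $2,125,000 ≥ $1,900,000 → met
6. condition 'has more than 50 beds' holds; infection-control audit 689 days ago vs limit 730 → met
7. resident-rights training 54 days ago vs limit 60 → met
8. residents per night-shift aide 16 ≤ 18 → met
Not met: 1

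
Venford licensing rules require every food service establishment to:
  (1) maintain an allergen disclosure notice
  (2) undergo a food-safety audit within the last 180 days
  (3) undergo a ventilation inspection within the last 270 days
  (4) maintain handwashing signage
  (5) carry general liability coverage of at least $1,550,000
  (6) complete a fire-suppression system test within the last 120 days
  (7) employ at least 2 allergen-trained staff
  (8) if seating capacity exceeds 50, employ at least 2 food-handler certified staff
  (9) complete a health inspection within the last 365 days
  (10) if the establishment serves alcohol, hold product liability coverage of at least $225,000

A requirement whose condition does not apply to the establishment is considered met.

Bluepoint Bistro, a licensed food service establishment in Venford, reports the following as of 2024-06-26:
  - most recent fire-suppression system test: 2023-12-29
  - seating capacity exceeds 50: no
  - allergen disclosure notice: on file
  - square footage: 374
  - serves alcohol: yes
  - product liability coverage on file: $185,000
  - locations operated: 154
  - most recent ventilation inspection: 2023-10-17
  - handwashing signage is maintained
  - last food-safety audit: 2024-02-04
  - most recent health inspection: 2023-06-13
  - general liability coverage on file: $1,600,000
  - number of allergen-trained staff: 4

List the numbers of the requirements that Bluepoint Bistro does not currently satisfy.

6, 9, 10

1. allergen disclosure notice present → met
2. food-safety audit 143 days ago vs limit 180 → met
3. ventilation inspection 253 days ago vs limit 270 → met
4. handwashing signage present → met
5. general liability coverage $1,600,000 ≥ $1,550,000 → met
6. fire-suppression system test 180 days ago vs limit 120 → not met
7. allergen-trained staff 4 ≥ 2 → met
8. condition 'seating capacity exceeds 50' does not hold → requirement n/a → met
9. health inspection 379 days ago vs limit 365 → not met
10. condition 'serves alcohol' holds; product liability coverage $185,000 < $225,000 → not met
Not met: 6, 9, 10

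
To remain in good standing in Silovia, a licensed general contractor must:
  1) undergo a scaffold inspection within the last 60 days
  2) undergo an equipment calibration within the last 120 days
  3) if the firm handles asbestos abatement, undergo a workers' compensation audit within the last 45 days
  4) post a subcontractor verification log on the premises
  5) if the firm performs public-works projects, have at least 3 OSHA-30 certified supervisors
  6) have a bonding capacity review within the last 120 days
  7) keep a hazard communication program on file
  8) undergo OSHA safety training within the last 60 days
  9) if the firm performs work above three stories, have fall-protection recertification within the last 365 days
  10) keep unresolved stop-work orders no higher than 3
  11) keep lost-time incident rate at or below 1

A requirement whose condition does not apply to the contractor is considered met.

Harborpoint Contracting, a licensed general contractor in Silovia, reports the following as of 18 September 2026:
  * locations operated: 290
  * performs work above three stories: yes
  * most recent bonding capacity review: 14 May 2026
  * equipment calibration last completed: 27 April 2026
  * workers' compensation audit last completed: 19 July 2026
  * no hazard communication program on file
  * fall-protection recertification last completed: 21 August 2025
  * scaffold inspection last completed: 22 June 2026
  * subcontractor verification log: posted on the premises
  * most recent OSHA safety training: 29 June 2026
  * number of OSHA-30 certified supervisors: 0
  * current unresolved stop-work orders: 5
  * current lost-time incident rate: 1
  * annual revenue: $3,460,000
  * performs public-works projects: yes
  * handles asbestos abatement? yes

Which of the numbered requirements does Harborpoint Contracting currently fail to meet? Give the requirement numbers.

1. scaffold inspection 88 days ago vs limit 60 → not met
2. equipment calibration 144 days ago vs limit 120 → not met
3. condition 'handles asbestos abatement' holds; workers' compensation audit 61 days ago vs limit 45 → not met
4. subcontractor verification log present → met
5. condition 'performs public-works projects' holds; OSHA-30 certified supervisors 0 < 3 → not met
6. bonding capacity review 127 days ago vs limit 120 → not met
7. hazard communication program absent → not met
8. OSHA safety training 81 days ago vs limit 60 → not met
9. condition 'performs work above three stories' holds; fall-protection recertification 393 days ago vs limit 365 → not met
10. unresolved stop-work orders 5 > 3 → not met
11. lost-time incident rate 1 ≤ 1 → met
Not met: 1, 2, 3, 5, 6, 7, 8, 9, 10

1, 2, 3, 5, 6, 7, 8, 9, 10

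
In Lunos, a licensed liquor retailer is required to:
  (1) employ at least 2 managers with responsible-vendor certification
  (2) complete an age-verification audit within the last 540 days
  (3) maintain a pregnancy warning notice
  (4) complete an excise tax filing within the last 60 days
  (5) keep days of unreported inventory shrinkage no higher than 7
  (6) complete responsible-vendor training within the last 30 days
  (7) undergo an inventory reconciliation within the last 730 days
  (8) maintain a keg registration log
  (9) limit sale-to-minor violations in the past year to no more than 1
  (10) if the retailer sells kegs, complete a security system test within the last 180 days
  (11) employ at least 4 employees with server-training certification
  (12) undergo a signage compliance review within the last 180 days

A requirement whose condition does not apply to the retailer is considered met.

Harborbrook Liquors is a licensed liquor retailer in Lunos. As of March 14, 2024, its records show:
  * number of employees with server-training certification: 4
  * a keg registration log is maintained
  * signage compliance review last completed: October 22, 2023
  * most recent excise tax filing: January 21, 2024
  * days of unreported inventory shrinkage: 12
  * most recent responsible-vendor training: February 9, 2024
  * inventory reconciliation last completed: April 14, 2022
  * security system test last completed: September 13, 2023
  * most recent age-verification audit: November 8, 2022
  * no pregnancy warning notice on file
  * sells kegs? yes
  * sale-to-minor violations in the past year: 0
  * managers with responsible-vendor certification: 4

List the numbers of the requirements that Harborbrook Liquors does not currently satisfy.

3, 5, 6, 10

1. managers with responsible-vendor certification 4 ≥ 2 → met
2. age-verification audit 492 days ago vs limit 540 → met
3. pregnancy warning notice absent → not met
4. excise tax filing 53 days ago vs limit 60 → met
5. days of unreported inventory shrinkage 12 > 7 → not met
6. responsible-vendor training 34 days ago vs limit 30 → not met
7. inventory reconciliation 700 days ago vs limit 730 → met
8. keg registration log present → met
9. sale-to-minor violations in the past year 0 ≤ 1 → met
10. condition 'sells kegs' holds; security system test 183 days ago vs limit 180 → not met
11. employees with server-training certification 4 ≥ 4 → met
12. signage compliance review 144 days ago vs limit 180 → met
Not met: 3, 5, 6, 10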